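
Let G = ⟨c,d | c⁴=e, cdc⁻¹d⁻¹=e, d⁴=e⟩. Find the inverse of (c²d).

The order of (c²d) is 4 (smallest k with (c²d)ᵏ = e), so (c²d)⁻¹ = (c²d)³ = c²d³.
Check: (c²d) · (c²d³) → (c²d) · c² = d;   d · d³ = e, giving e as required.

Answer: c²d³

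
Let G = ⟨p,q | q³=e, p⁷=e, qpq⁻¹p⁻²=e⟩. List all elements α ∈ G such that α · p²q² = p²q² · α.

⟨p²q²⟩ ⊆ C_G(p²q²) since powers of p²q² commute with p²q²; so |C_G(p²q²)| ≥ |⟨p²q²⟩| = 3.
By orbit–stabilizer, |C_G(p²q²)| = |G| / |conj. class of p²q²| = 21 / 7 = 3.
The 3 elements commuting with p²q² are {e, p³q, p²q²}.

Answer: {e, p³q, p²q²}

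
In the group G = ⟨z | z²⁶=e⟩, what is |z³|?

Compute successive powers until reaching e:
  (z³)¹ = z³, (z³)² = z⁶, (z³)³ = z⁹, (z³)⁴ = z¹², (z³)⁵ = z¹⁵, (z³)⁶ = z¹⁸, (z³)⁷ = z²¹, (z³)⁸ = z²⁴, (z³)⁹ = z, (z³)¹⁰ = z⁴, (z³)¹¹ = z⁷, (z³)¹² = z¹⁰, (z³)¹³ = z¹³, (z³)¹⁴ = z¹⁶, (z³)¹⁵ = z¹⁹, (z³)¹⁶ = z²², (z³)¹⁷ = z²⁵, (z³)¹⁸ = z², (z³)¹⁹ = z⁵, (z³)²⁰ = z⁸, (z³)²¹ = z¹¹, (z³)²² = z¹⁴, (z³)²³ = z¹⁷, (z³)²⁴ = z²⁰, (z³)²⁵ = z²³, (z³)²⁶ = e.
The smallest positive k with (z³)ᵏ = e is 26.

Answer: 26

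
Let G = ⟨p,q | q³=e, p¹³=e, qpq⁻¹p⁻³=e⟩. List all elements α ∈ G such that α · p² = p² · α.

⟨p²⟩ ⊆ C_G(p²) since powers of p² commute with p²; so |C_G(p²)| ≥ |⟨p²⟩| = 13.
By orbit–stabilizer, |C_G(p²)| = |G| / |conj. class of p²| = 39 / 3 = 13.
The 13 elements commuting with p² are {e, p, p², p³, p⁴, p⁵, p⁶, p⁷, p⁸, p⁹, p¹⁰, p¹¹, p¹²}.

Answer: {e, p, p², p³, p⁴, p⁵, p⁶, p⁷, p⁸, p⁹, p¹⁰, p¹¹, p¹²}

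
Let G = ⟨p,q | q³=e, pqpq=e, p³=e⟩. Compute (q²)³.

Compute successive powers of (q²), reducing at each step:
  (q²)²: (q²) · q² = q
  (q²)³: q · q² = e

Answer: e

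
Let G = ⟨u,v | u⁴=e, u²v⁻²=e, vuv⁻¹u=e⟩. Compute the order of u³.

Compute successive powers until reaching e:
  (u³)¹ = u³, (u³)² = u², (u³)³ = u, (u³)⁴ = e.
The smallest positive k with (u³)ᵏ = e is 4.

Answer: 4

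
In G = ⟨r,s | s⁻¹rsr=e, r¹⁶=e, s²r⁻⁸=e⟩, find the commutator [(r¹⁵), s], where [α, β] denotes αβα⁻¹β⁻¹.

[(r¹⁵), s] = (r¹⁵)·s·(r¹⁵)⁻¹·s⁻¹.
  (r¹⁵) · s = r⁷s⁻¹
  (r⁷s⁻¹) · r = r⁶s⁻¹
  (r⁶s⁻¹) · (s⁻¹) = r¹⁴

Answer: r¹⁴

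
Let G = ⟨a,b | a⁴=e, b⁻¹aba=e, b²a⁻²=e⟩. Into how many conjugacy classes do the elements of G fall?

The conjugacy classes (representative and size) are:
  [e] (size 1), [a³] (size 2), [a²] (size 1), [b⁻¹] (size 2), [ab⁻¹] (size 2).
Class equation: 1 + 2 + 1 + 2 + 2 = 8 = |G|. So G has 5 conjugacy classes.

Answer: 5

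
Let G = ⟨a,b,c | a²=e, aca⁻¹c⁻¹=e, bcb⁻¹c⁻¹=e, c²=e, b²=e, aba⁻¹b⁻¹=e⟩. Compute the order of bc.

Compute successive powers until reaching e:
  (bc)¹ = bc, (bc)² = e.
The smallest positive k with (bc)ᵏ = e is 2.

Answer: 2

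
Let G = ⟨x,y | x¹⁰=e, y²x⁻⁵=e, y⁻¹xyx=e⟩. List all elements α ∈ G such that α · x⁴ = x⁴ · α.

⟨x⁴⟩ ⊆ C_G(x⁴) since powers of x⁴ commute with x⁴; so |C_G(x⁴)| ≥ |⟨x⁴⟩| = 5.
By orbit–stabilizer, |C_G(x⁴)| = |G| / |conj. class of x⁴| = 20 / 2 = 10.
The 10 elements commuting with x⁴ are {e, x, x², x³, x⁴, x⁵, x⁶, x⁷, x⁸, x⁹}.

Answer: {e, x, x², x³, x⁴, x⁵, x⁶, x⁷, x⁸, x⁹}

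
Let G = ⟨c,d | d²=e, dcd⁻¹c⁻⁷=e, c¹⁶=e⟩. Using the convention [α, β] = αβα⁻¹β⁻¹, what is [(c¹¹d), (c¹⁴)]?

[(c¹¹d), (c¹⁴)] = (c¹¹d)·(c¹⁴)·(c¹¹d)⁻¹·(c¹⁴)⁻¹.
  (c¹¹d) · (c¹⁴) = c¹³d
  (c¹³d) · (c³d) = c²
  (c²) · (c²) = c⁴

Answer: c⁴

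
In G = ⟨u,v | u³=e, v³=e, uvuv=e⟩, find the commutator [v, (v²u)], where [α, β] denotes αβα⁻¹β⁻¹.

[v, (v²u)] = v·(v²u)·v⁻¹·(v²u)⁻¹.
  v · (v²u) = u
  u · (v²) = uv²
  (uv²) · (u²v) = u²v²

Answer: u²v²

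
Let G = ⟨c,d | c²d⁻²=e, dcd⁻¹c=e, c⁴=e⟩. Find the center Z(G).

An element z ∈ Z(G) iff z commutes with every generator.
For example c² is central: (c²)·c = c³ = c·(c²); (c²)·d = d⁻¹ = d·(c²).
Whereas c ∉ Z(G) since c·d = cd ≠ cd⁻¹ = d·c.
Checking each of the 8 elements this way gives Z(G) = {e, c²}, of order 2.

Answer: {e, c²}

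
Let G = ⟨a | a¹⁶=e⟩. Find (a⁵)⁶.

Compute successive powers of (a⁵), reducing at each step:
  (a⁵)²: (a⁵) · a⁵ = a¹⁰
  (a⁵)³: (a¹⁰) · a⁵ = a¹⁵
  (a⁵)⁴: (a¹⁵) · a⁵ = a⁴
  (a⁵)⁵: (a⁴) · a⁵ = a⁹
  (a⁵)⁶: (a⁹) · a⁵ = a¹⁴

Answer: a¹⁴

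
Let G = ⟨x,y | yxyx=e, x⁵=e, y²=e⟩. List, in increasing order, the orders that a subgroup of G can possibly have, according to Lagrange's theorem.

|G| = 10 = 2 · 5. By Lagrange's theorem the order of any subgroup divides 10; the divisors of 10 are 1, 2, 5, 10.

Answer: 1, 2, 5, 10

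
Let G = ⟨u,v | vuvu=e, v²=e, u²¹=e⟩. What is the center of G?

An element z ∈ Z(G) iff z commutes with every generator.
For example e is central: e·u = u = u·e; e·v = v = v·e.
Whereas u ∉ Z(G) since u·v = uv ≠ u²⁰v = v·u.
Checking each of the 42 elements this way gives Z(G) = {e}, of order 1.

Answer: {e}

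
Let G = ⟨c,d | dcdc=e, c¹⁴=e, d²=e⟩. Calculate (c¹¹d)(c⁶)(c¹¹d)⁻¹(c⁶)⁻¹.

[(c¹¹d), (c⁶)] = (c¹¹d)·(c⁶)·(c¹¹d)⁻¹·(c⁶)⁻¹.
  (c¹¹d) · (c⁶) = c⁵d
  (c⁵d) · (c¹¹d) = c⁸
  (c⁸) · (c⁸) = c²

Answer: c²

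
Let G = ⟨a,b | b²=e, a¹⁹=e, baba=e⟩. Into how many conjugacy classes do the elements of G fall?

The conjugacy classes (representative and size) are:
  [e] (size 1), [a¹⁸] (size 2), [a²] (size 2), [a¹⁶] (size 2), [a⁴] (size 2), [a¹⁴] (size 2), [a¹³] (size 2), [a¹²] (size 2), [a⁸] (size 2), [a⁹] (size 2), [b] (size 19).
Class equation: 1 + 2 + 2 + 2 + 2 + 2 + 2 + 2 + 2 + 2 + 19 = 38 = |G|. So G has 11 conjugacy classes.

Answer: 11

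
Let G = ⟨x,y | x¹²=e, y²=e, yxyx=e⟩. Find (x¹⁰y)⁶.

Compute successive powers of (x¹⁰y), reducing at each step:
  (x¹⁰y)²: (x¹⁰y) · x¹⁰ = y;   y · y = e
  (x¹⁰y)³: e · x¹⁰ = x¹⁰;   (x¹⁰) · y = x¹⁰y
  (x¹⁰y)⁴: (x¹⁰y) · x¹⁰ = y;   y · y = e
  (x¹⁰y)⁵: e · x¹⁰ = x¹⁰;   (x¹⁰) · y = x¹⁰y
  (x¹⁰y)⁶: (x¹⁰y) · x¹⁰ = y;   y · y = e

Answer: e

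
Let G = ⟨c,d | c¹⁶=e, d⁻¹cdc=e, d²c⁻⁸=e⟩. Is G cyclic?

Every cyclic group is abelian. But c·d = cd while d·c = c⁷d⁻¹, so c·d ≠ d·c and G is not abelian. Hence G is not cyclic.

Answer: No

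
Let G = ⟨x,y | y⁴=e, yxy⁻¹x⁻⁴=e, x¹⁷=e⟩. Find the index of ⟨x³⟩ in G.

First find ord(x³) by computing successive powers:
  (x³)¹ = x³, (x³)² = x⁶, (x³)³ = x⁹, (x³)⁴ = x¹², (x³)⁵ = x¹⁵, (x³)⁶ = x, (x³)⁷ = x⁴, (x³)⁸ = x⁷, (x³)⁹ = x¹⁰, (x³)¹⁰ = x¹³, (x³)¹¹ = x¹⁶, (x³)¹² = x², (x³)¹³ = x⁵, (x³)¹⁴ = x⁸, (x³)¹⁵ = x¹¹, (x³)¹⁶ = x¹⁴, (x³)¹⁷ = e.
So |⟨x³⟩| = ord(x³) = 17. With |G| = 68, by Lagrange [G : ⟨x³⟩] = 68/17 = 4.

Answer: 4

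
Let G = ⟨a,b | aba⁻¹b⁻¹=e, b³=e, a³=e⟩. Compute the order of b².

Compute successive powers until reaching e:
  (b²)¹ = b², (b²)² = b, (b²)³ = e.
The smallest positive k with (b²)ᵏ = e is 3.

Answer: 3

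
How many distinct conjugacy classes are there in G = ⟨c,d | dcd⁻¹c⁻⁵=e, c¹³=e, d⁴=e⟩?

The conjugacy classes (representative and size) are:
  [e] (size 1), [c] (size 4), [c²] (size 4), [c⁹] (size 4), [c¹²d] (size 13), [c⁴d²] (size 13), [c¹²d³] (size 13).
Class equation: 1 + 4 + 4 + 4 + 13 + 13 + 13 = 52 = |G|. So G has 7 conjugacy classes.

Answer: 7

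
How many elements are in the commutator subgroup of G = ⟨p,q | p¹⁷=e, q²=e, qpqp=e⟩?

G' = [G, G] is generated by all commutators. The generator-pair commutators are: [p, q] = p².
The subgroup they normally generate is {e, p, p², p³, p⁴, p⁵, p⁶, p⁷, p⁸, p⁹, p¹⁰, p¹¹, p¹², p¹³, p¹⁴, p¹⁵, p¹⁶}, of order 17.
Check: |G/G'| = 34/17 = 2 is the order of the abelianisation.

Answer: 17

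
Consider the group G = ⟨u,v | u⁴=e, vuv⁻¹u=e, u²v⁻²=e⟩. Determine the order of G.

Enumerate words in the generators, reducing via the relations: the distinct elements are
  {e, u, v, uv, u², u³, v⁻¹, uv⁻¹}.
No further products give new elements, so |G| = 8.

Answer: 8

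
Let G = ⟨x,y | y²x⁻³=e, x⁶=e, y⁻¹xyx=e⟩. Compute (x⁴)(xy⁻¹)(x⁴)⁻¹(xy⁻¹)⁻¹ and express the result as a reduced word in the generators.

[(x⁴), (xy⁻¹)] = (x⁴)·(xy⁻¹)·(x⁴)⁻¹·(xy⁻¹)⁻¹.
  (x⁴) · (xy⁻¹) = x²y
  (x²y) · (x²) = y
  y · (xy) = x²

Answer: x²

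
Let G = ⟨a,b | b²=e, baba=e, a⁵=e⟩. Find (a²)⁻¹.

The order of (a²) is 5 (smallest k with (a²)ᵏ = e), so (a²)⁻¹ = (a²)⁴ = a³.
Check: (a²) · (a³) → (a²) · a³ = e, giving e as required.

Answer: a³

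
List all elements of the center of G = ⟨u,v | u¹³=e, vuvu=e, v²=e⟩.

An element z ∈ Z(G) iff z commutes with every generator.
For example e is central: e·u = u = u·e; e·v = v = v·e.
Whereas u ∉ Z(G) since u·v = uv ≠ u¹²v = v·u.
Checking each of the 26 elements this way gives Z(G) = {e}, of order 1.

Answer: {e}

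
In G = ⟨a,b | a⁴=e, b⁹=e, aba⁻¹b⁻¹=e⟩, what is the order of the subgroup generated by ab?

|⟨ab⟩| equals the order of ab. Compute successive powers until reaching e:
  (ab)¹ = ab, (ab)² = a²b², (ab)³ = a³b³, (ab)⁴ = b⁴, (ab)⁵ = ab⁵, (ab)⁶ = a²b⁶, (ab)⁷ = a³b⁷, (ab)⁸ = b⁸, (ab)⁹ = a, (ab)¹⁰ = a²b, (ab)¹¹ = a³b², (ab)¹² = b³, (ab)¹³ = ab⁴, (ab)¹⁴ = a²b⁵, (ab)¹⁵ = a³b⁶, (ab)¹⁶ = b⁷, (ab)¹⁷ = ab⁸, (ab)¹⁸ = a², (ab)¹⁹ = a³b, (ab)²⁰ = b², (ab)²¹ = ab³, (ab)²² = a²b⁴, (ab)²³ = a³b⁵, (ab)²⁴ = b⁶, (ab)²⁵ = ab⁷, (ab)²⁶ = a²b⁸, (ab)²⁷ = a³, (ab)²⁸ = b, (ab)²⁹ = ab², (ab)³⁰ = a²b³, (ab)³¹ = a³b⁴, (ab)³² = b⁵, (ab)³³ = ab⁶, (ab)³⁴ = a²b⁷, (ab)³⁵ = a³b⁸, (ab)³⁶ = e.
The smallest positive k with (ab)ᵏ = e is 36, so |⟨ab⟩| = 36.

Answer: 36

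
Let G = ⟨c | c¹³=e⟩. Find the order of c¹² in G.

Compute successive powers until reaching e:
  (c¹²)¹ = c¹², (c¹²)² = c¹¹, (c¹²)³ = c¹⁰, (c¹²)⁴ = c⁹, (c¹²)⁵ = c⁸, (c¹²)⁶ = c⁷, (c¹²)⁷ = c⁶, (c¹²)⁸ = c⁵, (c¹²)⁹ = c⁴, (c¹²)¹⁰ = c³, (c¹²)¹¹ = c², (c¹²)¹² = c, (c¹²)¹³ = e.
The smallest positive k with (c¹²)ᵏ = e is 13.

Answer: 13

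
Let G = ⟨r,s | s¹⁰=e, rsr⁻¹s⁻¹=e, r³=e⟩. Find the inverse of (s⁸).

The order of (s⁸) is 5 (smallest k with (s⁸)ᵏ = e), so (s⁸)⁻¹ = (s⁸)⁴ = s².
Check: (s⁸) · (s²) → (s⁸) · s² = e, giving e as required.

Answer: s²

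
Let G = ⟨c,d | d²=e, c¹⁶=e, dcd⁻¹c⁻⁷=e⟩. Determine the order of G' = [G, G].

G' = [G, G] is generated by all commutators. The generator-pair commutators are: [c, d] = c¹⁰.
The subgroup they normally generate is {e, c², c⁴, c⁶, c⁸, c¹⁰, c¹², c¹⁴}, of order 8.
Check: |G/G'| = 32/8 = 4 is the order of the abelianisation.

Answer: 8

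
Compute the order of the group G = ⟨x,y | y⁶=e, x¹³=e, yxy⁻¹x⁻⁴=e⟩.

Enumerate words in the generators, reducing via the relations: the distinct elements are
  {e, x, y, xy, x², x³, x⁴, x⁵, x⁶, x⁷, x⁸, x⁹, y², y³, y⁴, y⁵, xy², xy³, xy⁴, xy⁵, x²y, x³y, x¹², x¹¹, x¹⁰, x⁴y, x⁵y, x⁶y, x⁷y, x⁸y, x⁹y, x²y², x²y³, x²y⁴, x²y⁵, x³y², x³y³, x³y⁴, x³y⁵, x¹²y, x¹¹y, x¹⁰y, x⁴y², x⁴y³, x⁴y⁴, x⁴y⁵, x⁵y², x⁵y³, x⁵y⁴, x⁵y⁵, x⁶y², x⁶y³, x⁶y⁴, x⁶y⁵, x⁷y², x⁷y³, x⁷y⁴, x⁷y⁵, x⁸y², x⁸y³, x⁸y⁴, x⁸y⁵, x⁹y², x⁹y³, x⁹y⁴, x⁹y⁵, x¹²y², x¹²y³, x¹²y⁴, x¹²y⁵, x¹¹y², x¹¹y³, x¹¹y⁴, x¹¹y⁵, x¹⁰y², x¹⁰y³, x¹⁰y⁴, x¹⁰y⁵}.
No further products give new elements, so |G| = 78.

Answer: 78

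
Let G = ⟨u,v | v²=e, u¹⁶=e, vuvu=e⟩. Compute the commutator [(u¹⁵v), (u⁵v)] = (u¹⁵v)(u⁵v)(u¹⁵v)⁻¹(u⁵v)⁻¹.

[(u¹⁵v), (u⁵v)] = (u¹⁵v)·(u⁵v)·(u¹⁵v)⁻¹·(u⁵v)⁻¹.
  (u¹⁵v) · (u⁵v) = u¹⁰
  (u¹⁰) · (u¹⁵v) = u⁹v
  (u⁹v) · (u⁵v) = u⁴

Answer: u⁴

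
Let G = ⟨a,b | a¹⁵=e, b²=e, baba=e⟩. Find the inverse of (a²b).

The order of (a²b) is 2 (smallest k with (a²b)ᵏ = e), so (a²b)⁻¹ = (a²b)¹ = a²b.
Check: (a²b) · (a²b) → (a²b) · a² = b;   b · b = e, giving e as required.

Answer: a²b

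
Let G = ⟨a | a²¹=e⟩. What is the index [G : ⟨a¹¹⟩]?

First find ord(a¹¹) by computing successive powers:
  (a¹¹)¹ = a¹¹, (a¹¹)² = a, (a¹¹)³ = a¹², (a¹¹)⁴ = a², (a¹¹)⁵ = a¹³, (a¹¹)⁶ = a³, (a¹¹)⁷ = a¹⁴, (a¹¹)⁸ = a⁴, (a¹¹)⁹ = a¹⁵, (a¹¹)¹⁰ = a⁵, (a¹¹)¹¹ = a¹⁶, (a¹¹)¹² = a⁶, (a¹¹)¹³ = a¹⁷, (a¹¹)¹⁴ = a⁷, (a¹¹)¹⁵ = a¹⁸, (a¹¹)¹⁶ = a⁸, (a¹¹)¹⁷ = a¹⁹, (a¹¹)¹⁸ = a⁹, (a¹¹)¹⁹ = a²⁰, (a¹¹)²⁰ = a¹⁰, (a¹¹)²¹ = e.
So |⟨a¹¹⟩| = ord(a¹¹) = 21. With |G| = 21, by Lagrange [G : ⟨a¹¹⟩] = 21/21 = 1.

Answer: 1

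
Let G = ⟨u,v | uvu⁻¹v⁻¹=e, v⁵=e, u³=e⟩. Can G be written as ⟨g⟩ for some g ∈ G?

|G| = 15. The element uv has order 15 (its powers give 15 distinct elements), so ⟨uv⟩ = G and G is cyclic.

Answer: Yes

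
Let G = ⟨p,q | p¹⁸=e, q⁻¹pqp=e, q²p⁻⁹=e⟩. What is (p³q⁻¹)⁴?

Compute successive powers of (p³q⁻¹), reducing at each step:
  (p³q⁻¹)²: (p³q⁻¹) · p³ = q⁻¹;   (q⁻¹) · q⁻¹ = p⁹
  (p³q⁻¹)³: (p⁹) · p³ = p¹²;   (p¹²) · q⁻¹ = p³q
  (p³q⁻¹)⁴: (p³q) · p³ = q;   q · q⁻¹ = e

Answer: e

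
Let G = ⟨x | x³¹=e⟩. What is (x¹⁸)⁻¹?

The order of (x¹⁸) is 31 (smallest k with (x¹⁸)ᵏ = e), so (x¹⁸)⁻¹ = (x¹⁸)³⁰ = x¹³.
Check: (x¹⁸) · (x¹³) → (x¹⁸) · x¹³ = e, giving e as required.

Answer: x¹³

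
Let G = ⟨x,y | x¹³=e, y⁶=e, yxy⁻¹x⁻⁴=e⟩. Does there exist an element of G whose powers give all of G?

Every cyclic group is abelian. But x·y = xy while y·x = x⁴y, so x·y ≠ y·x and G is not abelian. Hence G is not cyclic.

Answer: No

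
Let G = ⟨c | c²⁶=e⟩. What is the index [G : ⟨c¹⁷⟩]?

First find ord(c¹⁷) by computing successive powers:
  (c¹⁷)¹ = c¹⁷, (c¹⁷)² = c⁸, (c¹⁷)³ = c²⁵, (c¹⁷)⁴ = c¹⁶, (c¹⁷)⁵ = c⁷, (c¹⁷)⁶ = c²⁴, (c¹⁷)⁷ = c¹⁵, (c¹⁷)⁸ = c⁶, (c¹⁷)⁹ = c²³, (c¹⁷)¹⁰ = c¹⁴, (c¹⁷)¹¹ = c⁵, (c¹⁷)¹² = c²², (c¹⁷)¹³ = c¹³, (c¹⁷)¹⁴ = c⁴, (c¹⁷)¹⁵ = c²¹, (c¹⁷)¹⁶ = c¹², (c¹⁷)¹⁷ = c³, (c¹⁷)¹⁸ = c²⁰, (c¹⁷)¹⁹ = c¹¹, (c¹⁷)²⁰ = c², (c¹⁷)²¹ = c¹⁹, (c¹⁷)²² = c¹⁰, (c¹⁷)²³ = c, (c¹⁷)²⁴ = c¹⁸, (c¹⁷)²⁵ = c⁹, (c¹⁷)²⁶ = e.
So |⟨c¹⁷⟩| = ord(c¹⁷) = 26. With |G| = 26, by Lagrange [G : ⟨c¹⁷⟩] = 26/26 = 1.

Answer: 1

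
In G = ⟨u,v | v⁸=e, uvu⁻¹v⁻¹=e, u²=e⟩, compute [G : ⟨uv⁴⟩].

First find ord(uv⁴) by computing successive powers:
  (uv⁴)¹ = uv⁴, (uv⁴)² = e.
So |⟨uv⁴⟩| = ord(uv⁴) = 2. With |G| = 16, by Lagrange [G : ⟨uv⁴⟩] = 16/2 = 8.

Answer: 8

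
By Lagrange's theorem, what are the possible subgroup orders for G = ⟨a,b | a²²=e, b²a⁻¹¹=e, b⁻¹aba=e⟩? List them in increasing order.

|G| = 44 = 2² · 11. By Lagrange's theorem the order of any subgroup divides 44; the divisors of 44 are 1, 2, 4, 11, 22, 44.

Answer: 1, 2, 4, 11, 22, 44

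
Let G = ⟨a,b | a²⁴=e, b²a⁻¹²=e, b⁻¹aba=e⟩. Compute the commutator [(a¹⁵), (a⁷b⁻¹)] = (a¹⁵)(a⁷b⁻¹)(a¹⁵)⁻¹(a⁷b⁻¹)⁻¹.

[(a¹⁵), (a⁷b⁻¹)] = (a¹⁵)·(a⁷b⁻¹)·(a¹⁵)⁻¹·(a⁷b⁻¹)⁻¹.
  (a¹⁵) · (a⁷b⁻¹) = a¹⁰b
  (a¹⁰b) · (a⁹) = ab
  (ab) · (a⁷b) = a⁶

Answer: a⁶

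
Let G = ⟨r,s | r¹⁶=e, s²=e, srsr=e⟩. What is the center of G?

An element z ∈ Z(G) iff z commutes with every generator.
For example r⁸ is central: (r⁸)·r = r⁹ = r·(r⁸); (r⁸)·s = r⁸s = s·(r⁸).
Whereas r ∉ Z(G) since r·s = rs ≠ r¹⁵s = s·r.
Checking each of the 32 elements this way gives Z(G) = {e, r⁸}, of order 2.

Answer: {e, r⁸}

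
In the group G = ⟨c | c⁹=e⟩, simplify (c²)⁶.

Compute successive powers of (c²), reducing at each step:
  (c²)²: (c²) · c² = c⁴
  (c²)³: (c⁴) · c² = c⁶
  (c²)⁴: (c⁶) · c² = c⁸
  (c²)⁵: (c⁸) · c² = c
  (c²)⁶: c · c² = c³

Answer: c³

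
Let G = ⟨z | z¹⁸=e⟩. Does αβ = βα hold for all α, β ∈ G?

G has a single generator, so G is cyclic and hence abelian.

Answer: Yes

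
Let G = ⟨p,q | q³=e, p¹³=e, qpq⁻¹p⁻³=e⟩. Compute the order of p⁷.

Compute successive powers until reaching e:
  (p⁷)¹ = p⁷, (p⁷)² = p, (p⁷)³ = p⁸, (p⁷)⁴ = p², (p⁷)⁵ = p⁹, (p⁷)⁶ = p³, (p⁷)⁷ = p¹⁰, (p⁷)⁸ = p⁴, (p⁷)⁹ = p¹¹, (p⁷)¹⁰ = p⁵, (p⁷)¹¹ = p¹², (p⁷)¹² = p⁶, (p⁷)¹³ = e.
The smallest positive k with (p⁷)ᵏ = e is 13.

Answer: 13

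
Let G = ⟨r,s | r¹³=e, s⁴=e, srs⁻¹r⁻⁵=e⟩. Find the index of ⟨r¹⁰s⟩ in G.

First find ord(r¹⁰s) by computing successive powers:
  (r¹⁰s)¹ = r¹⁰s, (r¹⁰s)² = r⁸s², (r¹⁰s)³ = r¹¹s³, (r¹⁰s)⁴ = e.
So |⟨r¹⁰s⟩| = ord(r¹⁰s) = 4. With |G| = 52, by Lagrange [G : ⟨r¹⁰s⟩] = 52/4 = 13.

Answer: 13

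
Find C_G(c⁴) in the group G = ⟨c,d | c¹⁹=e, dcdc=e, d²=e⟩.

⟨c⁴⟩ ⊆ C_G(c⁴) since powers of c⁴ commute with c⁴; so |C_G(c⁴)| ≥ |⟨c⁴⟩| = 19.
By orbit–stabilizer, |C_G(c⁴)| = |G| / |conj. class of c⁴| = 38 / 2 = 19.
The 19 elements commuting with c⁴ are {e, c, c², c³, c⁴, c⁵, c⁶, c⁷, c⁸, c⁹, c¹⁰, c¹¹, c¹², c¹³, c¹⁴, c¹⁵, c¹⁶, c¹⁷, c¹⁸}.

Answer: {e, c, c², c³, c⁴, c⁵, c⁶, c⁷, c⁸, c⁹, c¹⁰, c¹¹, c¹², c¹³, c¹⁴, c¹⁵, c¹⁶, c¹⁷, c¹⁸}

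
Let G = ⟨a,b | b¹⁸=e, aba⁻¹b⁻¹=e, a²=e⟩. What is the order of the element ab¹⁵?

Compute successive powers until reaching e:
  (ab¹⁵)¹ = ab¹⁵, (ab¹⁵)² = b¹², (ab¹⁵)³ = ab⁹, (ab¹⁵)⁴ = b⁶, (ab¹⁵)⁵ = ab³, (ab¹⁵)⁶ = e.
The smallest positive k with (ab¹⁵)ᵏ = e is 6.

Answer: 6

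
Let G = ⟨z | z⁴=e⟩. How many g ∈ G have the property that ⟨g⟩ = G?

G is cyclic of order 4. An element generates G iff its order is 4, and a cyclic group of order 4 has exactly φ(4) = 2 such elements.

Answer: 2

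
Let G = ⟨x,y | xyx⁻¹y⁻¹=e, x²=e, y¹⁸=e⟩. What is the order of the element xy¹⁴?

Compute successive powers until reaching e:
  (xy¹⁴)¹ = xy¹⁴, (xy¹⁴)² = y¹⁰, (xy¹⁴)³ = xy⁶, (xy¹⁴)⁴ = y², (xy¹⁴)⁵ = xy¹⁶, (xy¹⁴)⁶ = y¹², (xy¹⁴)⁷ = xy⁸, (xy¹⁴)⁸ = y⁴, (xy¹⁴)⁹ = x, (xy¹⁴)¹⁰ = y¹⁴, (xy¹⁴)¹¹ = xy¹⁰, (xy¹⁴)¹² = y⁶, (xy¹⁴)¹³ = xy², (xy¹⁴)¹⁴ = y¹⁶, (xy¹⁴)¹⁵ = xy¹², (xy¹⁴)¹⁶ = y⁸, (xy¹⁴)¹⁷ = xy⁴, (xy¹⁴)¹⁸ = e.
The smallest positive k with (xy¹⁴)ᵏ = e is 18.

Answer: 18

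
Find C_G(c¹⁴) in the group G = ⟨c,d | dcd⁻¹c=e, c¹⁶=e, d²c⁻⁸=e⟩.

⟨c¹⁴⟩ ⊆ C_G(c¹⁴) since powers of c¹⁴ commute with c¹⁴; so |C_G(c¹⁴)| ≥ |⟨c¹⁴⟩| = 8.
By orbit–stabilizer, |C_G(c¹⁴)| = |G| / |conj. class of c¹⁴| = 32 / 2 = 16.
The 16 elements commuting with c¹⁴ are {e, c, c², c³, c⁴, c⁵, c⁶, c⁷, c⁸, c⁹, c¹⁰, c¹¹, c¹², c¹³, c¹⁴, c¹⁵}.

Answer: {e, c, c², c³, c⁴, c⁵, c⁶, c⁷, c⁸, c⁹, c¹⁰, c¹¹, c¹², c¹³, c¹⁴, c¹⁵}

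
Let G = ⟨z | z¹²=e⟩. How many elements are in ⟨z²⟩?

|⟨z²⟩| equals the order of z². Compute successive powers until reaching e:
  (z²)¹ = z², (z²)² = z⁴, (z²)³ = z⁶, (z²)⁴ = z⁸, (z²)⁵ = z¹⁰, (z²)⁶ = e.
The smallest positive k with (z²)ᵏ = e is 6, so |⟨z²⟩| = 6.

Answer: 6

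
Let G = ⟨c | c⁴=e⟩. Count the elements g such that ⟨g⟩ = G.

G is cyclic of order 4. An element generates G iff its order is 4, and a cyclic group of order 4 has exactly φ(4) = 2 such elements.

Answer: 2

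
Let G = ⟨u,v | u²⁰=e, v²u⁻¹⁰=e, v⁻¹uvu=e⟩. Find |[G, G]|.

G' = [G, G] is generated by all commutators. The generator-pair commutators are: [u, v] = u².
The subgroup they normally generate is {e, u², u⁴, u⁶, u⁸, u¹⁰, u¹², u¹⁴, u¹⁶, u¹⁸}, of order 10.
Check: |G/G'| = 40/10 = 4 is the order of the abelianisation.

Answer: 10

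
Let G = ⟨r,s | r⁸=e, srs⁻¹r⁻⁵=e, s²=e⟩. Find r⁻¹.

The order of r is 8 (smallest k with rᵏ = e), so r⁻¹ = r⁷ = r⁷.
Check: r · (r⁷) → r · r⁷ = e, giving e as required.

Answer: r⁷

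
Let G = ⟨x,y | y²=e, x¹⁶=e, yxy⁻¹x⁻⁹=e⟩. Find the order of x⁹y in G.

Compute successive powers until reaching e:
  (x⁹y)¹ = x⁹y, (x⁹y)² = x¹⁰, (x⁹y)³ = x³y, (x⁹y)⁴ = x⁴, (x⁹y)⁵ = x¹³y, (x⁹y)⁶ = x¹⁴, (x⁹y)⁷ = x⁷y, (x⁹y)⁸ = x⁸, (x⁹y)⁹ = xy, (x⁹y)¹⁰ = x², (x⁹y)¹¹ = x¹¹y, (x⁹y)¹² = x¹², (x⁹y)¹³ = x⁵y, (x⁹y)¹⁴ = x⁶, (x⁹y)¹⁵ = x¹⁵y, (x⁹y)¹⁶ = e.
The smallest positive k with (x⁹y)ᵏ = e is 16.

Answer: 16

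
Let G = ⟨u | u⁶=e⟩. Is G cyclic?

|G| = 6. The element u has order 6 (its powers give 6 distinct elements), so ⟨u⟩ = G and G is cyclic.

Answer: Yes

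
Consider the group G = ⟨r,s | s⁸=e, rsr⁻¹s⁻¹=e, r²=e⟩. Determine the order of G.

Enumerate words in the generators, reducing via the relations: the distinct elements are
  {e, r, s, rs, s², s³, s⁴, s⁵, s⁶, s⁷, rs², rs³, rs⁴, rs⁵, rs⁶, rs⁷}.
No further products give new elements, so |G| = 16.

Answer: 16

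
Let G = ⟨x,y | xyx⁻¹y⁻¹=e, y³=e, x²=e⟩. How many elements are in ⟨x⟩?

|⟨x⟩| equals the order of x. Compute successive powers until reaching e:
  x¹ = x, x² = e.
The smallest positive k with xᵏ = e is 2, so |⟨x⟩| = 2.

Answer: 2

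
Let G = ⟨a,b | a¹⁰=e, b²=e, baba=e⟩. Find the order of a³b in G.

Compute successive powers until reaching e:
  (a³b)¹ = a³b, (a³b)² = e.
The smallest positive k with (a³b)ᵏ = e is 2.

Answer: 2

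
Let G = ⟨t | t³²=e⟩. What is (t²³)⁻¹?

The order of (t²³) is 32 (smallest k with (t²³)ᵏ = e), so (t²³)⁻¹ = (t²³)³¹ = t⁹.
Check: (t²³) · (t⁹) → (t²³) · t⁹ = e, giving e as required.

Answer: t⁹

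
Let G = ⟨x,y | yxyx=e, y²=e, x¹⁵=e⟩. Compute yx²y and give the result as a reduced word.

Multiply left to right, reducing at each step:
  y · x² = x¹³y
  (x¹³y) · y = x¹³

Answer: x¹³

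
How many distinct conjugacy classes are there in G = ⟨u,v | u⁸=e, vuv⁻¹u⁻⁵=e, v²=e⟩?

The conjugacy classes (representative and size) are:
  [e] (size 1), [u⁵] (size 2), [u²] (size 1), [u⁷] (size 2), [u⁴] (size 1), [u⁶] (size 1), [v] (size 2), [u⁵v] (size 2), [u²v] (size 2), [u³v] (size 2).
Class equation: 1 + 2 + 1 + 2 + 1 + 1 + 2 + 2 + 2 + 2 = 16 = |G|. So G has 10 conjugacy classes.

Answer: 10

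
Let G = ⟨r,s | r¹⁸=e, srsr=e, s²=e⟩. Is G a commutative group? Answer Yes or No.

r·s = rs but s·r = r¹⁷s, so r·s ≠ s·r and G is not abelian.

Answer: No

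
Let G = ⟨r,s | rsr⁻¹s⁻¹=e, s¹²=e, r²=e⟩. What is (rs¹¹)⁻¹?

The order of (rs¹¹) is 12 (smallest k with (rs¹¹)ᵏ = e), so (rs¹¹)⁻¹ = (rs¹¹)¹¹ = rs.
Check: (rs¹¹) · (rs) → (rs¹¹) · r = s¹¹;   (s¹¹) · s = e, giving e as required.

Answer: rs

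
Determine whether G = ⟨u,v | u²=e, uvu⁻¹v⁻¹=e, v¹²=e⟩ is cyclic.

|G| = 24, but the maximum element order in G is 12 < 24. No single element generates all of G, so G is not cyclic.

Answer: No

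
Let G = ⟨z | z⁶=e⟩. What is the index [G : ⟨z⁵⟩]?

First find ord(z⁵) by computing successive powers:
  (z⁵)¹ = z⁵, (z⁵)² = z⁴, (z⁵)³ = z³, (z⁵)⁴ = z², (z⁵)⁵ = z, (z⁵)⁶ = e.
So |⟨z⁵⟩| = ord(z⁵) = 6. With |G| = 6, by Lagrange [G : ⟨z⁵⟩] = 6/6 = 1.

Answer: 1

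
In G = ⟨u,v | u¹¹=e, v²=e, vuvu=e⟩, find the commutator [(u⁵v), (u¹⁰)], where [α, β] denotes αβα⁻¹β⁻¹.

[(u⁵v), (u¹⁰)] = (u⁵v)·(u¹⁰)·(u⁵v)⁻¹·(u¹⁰)⁻¹.
  (u⁵v) · (u¹⁰) = u⁶v
  (u⁶v) · (u⁵v) = u
  u · u = u²

Answer: u²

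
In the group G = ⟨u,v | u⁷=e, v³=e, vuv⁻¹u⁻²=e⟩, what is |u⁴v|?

Compute successive powers until reaching e:
  (u⁴v)¹ = u⁴v, (u⁴v)² = u⁵v², (u⁴v)³ = e.
The smallest positive k with (u⁴v)ᵏ = e is 3.

Answer: 3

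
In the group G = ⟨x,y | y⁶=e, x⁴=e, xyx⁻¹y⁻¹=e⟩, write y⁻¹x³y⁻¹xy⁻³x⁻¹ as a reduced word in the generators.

Multiply left to right, reducing at each step:
  (y⁵) · x³ = x³y⁵
  (x³y⁵) · y⁻¹ = x³y⁴
  (x³y⁴) · x = y⁴
  (y⁴) · y⁻³ = y
  y · x⁻¹ = x³y

Answer: x³y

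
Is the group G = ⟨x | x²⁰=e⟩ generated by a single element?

|G| = 20. The element x has order 20 (its powers give 20 distinct elements), so ⟨x⟩ = G and G is cyclic.

Answer: Yes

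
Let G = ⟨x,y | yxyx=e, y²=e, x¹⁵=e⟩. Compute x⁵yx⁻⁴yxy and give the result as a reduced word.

Multiply left to right, reducing at each step:
  (x⁵) · y = x⁵y
  (x⁵y) · x⁻⁴ = x⁹y
  (x⁹y) · y = x⁹
  (x⁹) · x = x¹⁰
  (x¹⁰) · y = x¹⁰y

Answer: x¹⁰y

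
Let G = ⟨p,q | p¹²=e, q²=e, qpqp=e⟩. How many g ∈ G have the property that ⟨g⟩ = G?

⟨g⟩ = G would require ord(g) = |G| = 24, but the maximum element order in G is 12 < 24. So G is not cyclic and no single element generates it: the count is 0.

Answer: 0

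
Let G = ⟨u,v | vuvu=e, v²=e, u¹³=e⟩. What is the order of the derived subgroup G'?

G' = [G, G] is generated by all commutators. The generator-pair commutators are: [u, v] = u².
The subgroup they normally generate is {e, u, u², u³, u⁴, u⁵, u⁶, u⁷, u⁸, u⁹, u¹⁰, u¹¹, u¹²}, of order 13.
Check: |G/G'| = 26/13 = 2 is the order of the abelianisation.

Answer: 13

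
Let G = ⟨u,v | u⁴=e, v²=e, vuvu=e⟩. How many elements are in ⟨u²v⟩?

|⟨u²v⟩| equals the order of u²v. Compute successive powers until reaching e:
  (u²v)¹ = u²v, (u²v)² = e.
The smallest positive k with (u²v)ᵏ = e is 2, so |⟨u²v⟩| = 2.

Answer: 2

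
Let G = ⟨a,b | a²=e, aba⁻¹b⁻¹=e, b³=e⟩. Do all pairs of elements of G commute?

Each pair of generators commutes: a·b = ab = b·a. Since the generators pairwise commute, every element of G commutes with every other, so G is abelian.

Answer: Yes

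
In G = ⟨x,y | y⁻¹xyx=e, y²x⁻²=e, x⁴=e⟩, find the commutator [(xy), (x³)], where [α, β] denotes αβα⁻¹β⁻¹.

[(xy), (x³)] = (xy)·(x³)·(xy)⁻¹·(x³)⁻¹.
  (xy) · (x³) = y⁻¹
  (y⁻¹) · (xy⁻¹) = x
  x · x = x²

Answer: x²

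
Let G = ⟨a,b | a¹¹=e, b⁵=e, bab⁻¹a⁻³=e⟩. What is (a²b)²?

Compute successive powers of (a²b), reducing at each step:
  (a²b)²: (a²b) · a² = a⁸b;   (a⁸b) · b = a⁸b²

Answer: a⁸b²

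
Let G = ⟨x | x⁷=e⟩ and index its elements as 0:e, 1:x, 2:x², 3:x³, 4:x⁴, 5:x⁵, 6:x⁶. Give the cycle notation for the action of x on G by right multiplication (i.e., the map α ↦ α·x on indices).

(0 1 2 3 4 5 6)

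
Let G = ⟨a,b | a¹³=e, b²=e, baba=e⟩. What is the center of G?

An element z ∈ Z(G) iff z commutes with every generator.
For example e is central: e·a = a = a·e; e·b = b = b·e.
Whereas a ∉ Z(G) since a·b = ab ≠ a¹²b = b·a.
Checking each of the 26 elements this way gives Z(G) = {e}, of order 1.

Answer: {e}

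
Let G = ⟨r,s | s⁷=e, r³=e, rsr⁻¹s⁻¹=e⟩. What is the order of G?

Enumerate words in the generators, reducing via the relations: the distinct elements are
  {e, r, s, rs, r², s², s³, s⁴, s⁵, s⁶, rs², rs³, rs⁴, rs⁵, rs⁶, r²s, r²s², r²s³, r²s⁴, r²s⁵, r²s⁶}.
No further products give new elements, so |G| = 21.

Answer: 21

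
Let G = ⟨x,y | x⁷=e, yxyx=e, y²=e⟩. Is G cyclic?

Every cyclic group is abelian. But x·y = xy while y·x = x⁶y, so x·y ≠ y·x and G is not abelian. Hence G is not cyclic.

Answer: No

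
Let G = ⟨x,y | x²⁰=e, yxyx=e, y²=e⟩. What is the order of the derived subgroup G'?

G' = [G, G] is generated by all commutators. The generator-pair commutators are: [x, y] = x².
The subgroup they normally generate is {e, x², x⁴, x⁶, x⁸, x¹⁰, x¹², x¹⁴, x¹⁶, x¹⁸}, of order 10.
Check: |G/G'| = 40/10 = 4 is the order of the abelianisation.

Answer: 10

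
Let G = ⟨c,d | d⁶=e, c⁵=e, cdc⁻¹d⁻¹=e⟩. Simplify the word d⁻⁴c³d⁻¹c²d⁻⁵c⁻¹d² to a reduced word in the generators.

Multiply left to right, reducing at each step:
  (d²) · c³ = c³d²
  (c³d²) · d⁻¹ = c³d
  (c³d) · c² = d
  d · d⁻⁵ = d²
  (d²) · c⁻¹ = c⁴d²
  (c⁴d²) · d² = c⁴d⁴

Answer: c⁴d⁴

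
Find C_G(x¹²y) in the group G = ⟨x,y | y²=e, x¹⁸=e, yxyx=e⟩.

⟨x¹²y⟩ ⊆ C_G(x¹²y) since powers of x¹²y commute with x¹²y; so |C_G(x¹²y)| ≥ |⟨x¹²y⟩| = 2.
By orbit–stabilizer, |C_G(x¹²y)| = |G| / |conj. class of x¹²y| = 36 / 9 = 4.
The 4 elements commuting with x¹²y are {e, x⁹, x³y, x¹²y}.

Answer: {e, x⁹, x³y, x¹²y}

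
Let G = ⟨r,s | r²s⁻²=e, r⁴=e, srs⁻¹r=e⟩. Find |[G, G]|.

G' = [G, G] is generated by all commutators. The generator-pair commutators are: [r, s] = r².
The subgroup they normally generate is {e, r²}, of order 2.
Check: |G/G'| = 8/2 = 4 is the order of the abelianisation.

Answer: 2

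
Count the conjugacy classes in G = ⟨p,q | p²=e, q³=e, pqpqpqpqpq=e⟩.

The conjugacy classes (representative and size) are:
  [e] (size 1), [pqpq²pqpq²p] (size 15), [qpqpq²p] (size 20), [pq²pq²p] (size 12), [q²pqpq²] (size 12).
Class equation: 1 + 15 + 20 + 12 + 12 = 60 = |G|. So G has 5 conjugacy classes.

Answer: 5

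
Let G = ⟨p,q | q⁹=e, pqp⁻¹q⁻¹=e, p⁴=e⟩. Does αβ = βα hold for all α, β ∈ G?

Each pair of generators commutes: p·q = pq = q·p. Since the generators pairwise commute, every element of G commutes with every other, so G is abelian.

Answer: Yes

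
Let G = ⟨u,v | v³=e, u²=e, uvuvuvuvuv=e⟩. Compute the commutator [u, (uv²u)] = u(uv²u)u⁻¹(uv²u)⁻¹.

[u, (uv²u)] = u·(uv²u)·u⁻¹·(uv²u)⁻¹.
  u · (uv²u) = v²u
  (v²u) · u = v²
  (v²) · (uvu) = v²uvu

Answer: v²uvu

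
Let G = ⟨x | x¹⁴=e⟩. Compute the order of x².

Compute successive powers until reaching e:
  (x²)¹ = x², (x²)² = x⁴, (x²)³ = x⁶, (x²)⁴ = x⁸, (x²)⁵ = x¹⁰, (x²)⁶ = x¹², (x²)⁷ = e.
The smallest positive k with (x²)ᵏ = e is 7.

Answer: 7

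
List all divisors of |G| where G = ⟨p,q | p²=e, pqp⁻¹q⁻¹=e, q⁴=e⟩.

|G| = 8 = 2³. By Lagrange's theorem the order of any subgroup divides 8; the divisors of 8 are 1, 2, 4, 8.

Answer: 1, 2, 4, 8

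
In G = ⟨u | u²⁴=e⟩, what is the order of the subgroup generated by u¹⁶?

|⟨u¹⁶⟩| equals the order of u¹⁶. Compute successive powers until reaching e:
  (u¹⁶)¹ = u¹⁶, (u¹⁶)² = u⁸, (u¹⁶)³ = e.
The smallest positive k with (u¹⁶)ᵏ = e is 3, so |⟨u¹⁶⟩| = 3.

Answer: 3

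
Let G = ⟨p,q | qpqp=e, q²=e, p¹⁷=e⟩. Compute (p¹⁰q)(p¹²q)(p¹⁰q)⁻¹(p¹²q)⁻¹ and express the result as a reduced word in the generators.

[(p¹⁰q), (p¹²q)] = (p¹⁰q)·(p¹²q)·(p¹⁰q)⁻¹·(p¹²q)⁻¹.
  (p¹⁰q) · (p¹²q) = p¹⁵
  (p¹⁵) · (p¹⁰q) = p⁸q
  (p⁸q) · (p¹²q) = p¹³

Answer: p¹³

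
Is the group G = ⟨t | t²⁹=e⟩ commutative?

G has a single generator, so G is cyclic and hence abelian.

Answer: Yes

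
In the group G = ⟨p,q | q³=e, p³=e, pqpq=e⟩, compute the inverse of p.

The order of p is 3 (smallest k with pᵏ = e), so p⁻¹ = p² = p².
Check: p · (p²) → p · p² = e, giving e as required.

Answer: p²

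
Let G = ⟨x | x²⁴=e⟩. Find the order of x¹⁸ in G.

Compute successive powers until reaching e:
  (x¹⁸)¹ = x¹⁸, (x¹⁸)² = x¹², (x¹⁸)³ = x⁶, (x¹⁸)⁴ = e.
The smallest positive k with (x¹⁸)ᵏ = e is 4.

Answer: 4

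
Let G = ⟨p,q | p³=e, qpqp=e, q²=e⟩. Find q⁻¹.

The order of q is 2 (smallest k with qᵏ = e), so q⁻¹ = q¹ = q.
Check: q · q → q · q = e, giving e as required.

Answer: q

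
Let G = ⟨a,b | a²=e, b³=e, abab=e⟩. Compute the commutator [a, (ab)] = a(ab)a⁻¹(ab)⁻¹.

[a, (ab)] = a·(ab)·a⁻¹·(ab)⁻¹.
  a · (ab) = b
  b · a = ab²
  (ab²) · (ab) = b²

Answer: b²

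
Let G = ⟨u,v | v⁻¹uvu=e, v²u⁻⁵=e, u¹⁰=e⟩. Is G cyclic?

Every cyclic group is abelian. But u·v = uv while v·u = u⁴v⁻¹, so u·v ≠ v·u and G is not abelian. Hence G is not cyclic.

Answer: No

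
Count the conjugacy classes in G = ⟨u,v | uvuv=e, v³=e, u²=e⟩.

The conjugacy classes (representative and size) are:
  [e] (size 1), [uv²] (size 3), [v²] (size 2).
Class equation: 1 + 3 + 2 = 6 = |G|. So G has 3 conjugacy classes.

Answer: 3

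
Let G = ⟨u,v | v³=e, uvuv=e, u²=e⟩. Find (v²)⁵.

Compute successive powers of (v²), reducing at each step:
  (v²)²: (v²) · v² = v
  (v²)³: v · v² = e
  (v²)⁴: e · v² = v²
  (v²)⁵: (v²) · v² = v

Answer: v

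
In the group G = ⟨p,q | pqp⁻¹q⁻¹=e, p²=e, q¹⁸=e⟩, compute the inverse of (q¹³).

The order of (q¹³) is 18 (smallest k with (q¹³)ᵏ = e), so (q¹³)⁻¹ = (q¹³)¹⁷ = q⁵.
Check: (q¹³) · (q⁵) → (q¹³) · q⁵ = e, giving e as required.

Answer: q⁵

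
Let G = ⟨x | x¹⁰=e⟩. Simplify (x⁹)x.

Compute (x⁹) · x by multiplying left to right and reducing via the relations at each step:
  (x⁹) · x = e

Answer: e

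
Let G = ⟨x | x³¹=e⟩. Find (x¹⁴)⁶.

Compute successive powers of (x¹⁴), reducing at each step:
  (x¹⁴)²: (x¹⁴) · x¹⁴ = x²⁸
  (x¹⁴)³: (x²⁸) · x¹⁴ = x¹¹
  (x¹⁴)⁴: (x¹¹) · x¹⁴ = x²⁵
  (x¹⁴)⁵: (x²⁵) · x¹⁴ = x⁸
  (x¹⁴)⁶: (x⁸) · x¹⁴ = x²²

Answer: x²²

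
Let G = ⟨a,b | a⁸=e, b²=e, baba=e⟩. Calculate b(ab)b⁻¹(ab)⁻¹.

[b, (ab)] = b·(ab)·b⁻¹·(ab)⁻¹.
  b · (ab) = a⁷
  (a⁷) · b = a⁷b
  (a⁷b) · (ab) = a⁶

Answer: a⁶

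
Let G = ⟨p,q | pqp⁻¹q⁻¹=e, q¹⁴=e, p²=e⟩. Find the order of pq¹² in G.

Compute successive powers until reaching e:
  (pq¹²)¹ = pq¹², (pq¹²)² = q¹⁰, (pq¹²)³ = pq⁸, (pq¹²)⁴ = q⁶, (pq¹²)⁵ = pq⁴, (pq¹²)⁶ = q², (pq¹²)⁷ = p, (pq¹²)⁸ = q¹², (pq¹²)⁹ = pq¹⁰, (pq¹²)¹⁰ = q⁸, (pq¹²)¹¹ = pq⁶, (pq¹²)¹² = q⁴, (pq¹²)¹³ = pq², (pq¹²)¹⁴ = e.
The smallest positive k with (pq¹²)ᵏ = e is 14.

Answer: 14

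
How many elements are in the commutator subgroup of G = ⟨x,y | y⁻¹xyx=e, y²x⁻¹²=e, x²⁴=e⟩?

G' = [G, G] is generated by all commutators. The generator-pair commutators are: [x, y] = x².
The subgroup they normally generate is {e, x², x⁴, x⁶, x⁸, x¹⁰, x¹², x¹⁴, x¹⁶, x¹⁸, x²⁰, x²²}, of order 12.
Check: |G/G'| = 48/12 = 4 is the order of the abelianisation.

Answer: 12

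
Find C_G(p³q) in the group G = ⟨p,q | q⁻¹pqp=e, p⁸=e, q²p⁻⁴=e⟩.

⟨p³q⟩ ⊆ C_G(p³q) since powers of p³q commute with p³q; so |C_G(p³q)| ≥ |⟨p³q⟩| = 4.
By orbit–stabilizer, |C_G(p³q)| = |G| / |conj. class of p³q| = 16 / 4 = 4.
The 4 elements commuting with p³q are {e, p⁴, p³q, p³q⁻¹}.

Answer: {e, p⁴, p³q, p³q⁻¹}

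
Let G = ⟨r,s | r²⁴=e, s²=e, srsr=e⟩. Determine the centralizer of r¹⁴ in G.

⟨r¹⁴⟩ ⊆ C_G(r¹⁴) since powers of r¹⁴ commute with r¹⁴; so |C_G(r¹⁴)| ≥ |⟨r¹⁴⟩| = 12.
By orbit–stabilizer, |C_G(r¹⁴)| = |G| / |conj. class of r¹⁴| = 48 / 2 = 24.
The 24 elements commuting with r¹⁴ are {e, r, r², r³, r⁴, r⁵, r⁶, r⁷, r⁸, r⁹, r¹⁰, r¹¹, r¹², r¹³, r¹⁴, r¹⁵, r¹⁶, r¹⁷, r¹⁸, r¹⁹, r²⁰, r²¹, r²², r²³}.

Answer: {e, r, r², r³, r⁴, r⁵, r⁶, r⁷, r⁸, r⁹, r¹⁰, r¹¹, r¹², r¹³, r¹⁴, r¹⁵, r¹⁶, r¹⁷, r¹⁸, r¹⁹, r²⁰, r²¹, r²², r²³}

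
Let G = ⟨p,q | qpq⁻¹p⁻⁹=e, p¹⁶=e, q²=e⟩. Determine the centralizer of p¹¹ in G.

⟨p¹¹⟩ ⊆ C_G(p¹¹) since powers of p¹¹ commute with p¹¹; so |C_G(p¹¹)| ≥ |⟨p¹¹⟩| = 16.
By orbit–stabilizer, |C_G(p¹¹)| = |G| / |conj. class of p¹¹| = 32 / 2 = 16.
The 16 elements commuting with p¹¹ are {e, p, p², p³, p⁴, p⁵, p⁶, p⁷, p⁸, p⁹, p¹⁰, p¹¹, p¹², p¹³, p¹⁴, p¹⁵}.

Answer: {e, p, p², p³, p⁴, p⁵, p⁶, p⁷, p⁸, p⁹, p¹⁰, p¹¹, p¹², p¹³, p¹⁴, p¹⁵}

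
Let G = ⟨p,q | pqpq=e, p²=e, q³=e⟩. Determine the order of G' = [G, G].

G' = [G, G] is generated by all commutators. The generator-pair commutators are: [p, q] = q.
The subgroup they normally generate is {e, q, q²}, of order 3.
Check: |G/G'| = 6/3 = 2 is the order of the abelianisation.

Answer: 3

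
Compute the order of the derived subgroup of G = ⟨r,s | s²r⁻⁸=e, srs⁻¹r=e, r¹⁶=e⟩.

G' = [G, G] is generated by all commutators. The generator-pair commutators are: [r, s] = r².
The subgroup they normally generate is {e, r², r⁴, r⁶, r⁸, r¹⁰, r¹², r¹⁴}, of order 8.
Check: |G/G'| = 32/8 = 4 is the order of the abelianisation.

Answer: 8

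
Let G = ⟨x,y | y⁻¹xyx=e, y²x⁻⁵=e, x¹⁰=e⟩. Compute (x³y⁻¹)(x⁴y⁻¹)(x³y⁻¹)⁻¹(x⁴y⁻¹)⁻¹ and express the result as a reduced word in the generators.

[(x³y⁻¹), (x⁴y⁻¹)] = (x³y⁻¹)·(x⁴y⁻¹)·(x³y⁻¹)⁻¹·(x⁴y⁻¹)⁻¹.
  (x³y⁻¹) · (x⁴y⁻¹) = x⁴
  (x⁴) · (x³y) = x²y⁻¹
  (x²y⁻¹) · (x⁴y) = x⁸

Answer: x⁸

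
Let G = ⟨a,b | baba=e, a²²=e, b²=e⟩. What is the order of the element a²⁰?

Compute successive powers until reaching e:
  (a²⁰)¹ = a²⁰, (a²⁰)² = a¹⁸, (a²⁰)³ = a¹⁶, (a²⁰)⁴ = a¹⁴, (a²⁰)⁵ = a¹², (a²⁰)⁶ = a¹⁰, (a²⁰)⁷ = a⁸, (a²⁰)⁸ = a⁶, (a²⁰)⁹ = a⁴, (a²⁰)¹⁰ = a², (a²⁰)¹¹ = e.
The smallest positive k with (a²⁰)ᵏ = e is 11.

Answer: 11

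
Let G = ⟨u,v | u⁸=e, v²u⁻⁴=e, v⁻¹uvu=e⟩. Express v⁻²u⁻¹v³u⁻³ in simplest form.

Multiply left to right, reducing at each step:
  (u⁴) · u⁻¹ = u³
  (u³) · v³ = u³v⁻¹
  (u³v⁻¹) · u⁻³ = u²v

Answer: u²v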